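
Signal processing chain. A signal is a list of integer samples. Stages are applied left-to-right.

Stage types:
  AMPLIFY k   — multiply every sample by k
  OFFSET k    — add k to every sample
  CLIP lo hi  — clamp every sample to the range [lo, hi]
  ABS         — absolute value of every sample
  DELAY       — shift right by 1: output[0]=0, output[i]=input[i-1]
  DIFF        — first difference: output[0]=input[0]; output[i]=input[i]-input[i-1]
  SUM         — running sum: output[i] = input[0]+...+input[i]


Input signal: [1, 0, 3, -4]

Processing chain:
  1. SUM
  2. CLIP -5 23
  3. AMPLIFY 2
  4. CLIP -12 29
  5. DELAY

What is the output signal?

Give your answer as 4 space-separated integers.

Input: [1, 0, 3, -4]
Stage 1 (SUM): sum[0..0]=1, sum[0..1]=1, sum[0..2]=4, sum[0..3]=0 -> [1, 1, 4, 0]
Stage 2 (CLIP -5 23): clip(1,-5,23)=1, clip(1,-5,23)=1, clip(4,-5,23)=4, clip(0,-5,23)=0 -> [1, 1, 4, 0]
Stage 3 (AMPLIFY 2): 1*2=2, 1*2=2, 4*2=8, 0*2=0 -> [2, 2, 8, 0]
Stage 4 (CLIP -12 29): clip(2,-12,29)=2, clip(2,-12,29)=2, clip(8,-12,29)=8, clip(0,-12,29)=0 -> [2, 2, 8, 0]
Stage 5 (DELAY): [0, 2, 2, 8] = [0, 2, 2, 8] -> [0, 2, 2, 8]

Answer: 0 2 2 8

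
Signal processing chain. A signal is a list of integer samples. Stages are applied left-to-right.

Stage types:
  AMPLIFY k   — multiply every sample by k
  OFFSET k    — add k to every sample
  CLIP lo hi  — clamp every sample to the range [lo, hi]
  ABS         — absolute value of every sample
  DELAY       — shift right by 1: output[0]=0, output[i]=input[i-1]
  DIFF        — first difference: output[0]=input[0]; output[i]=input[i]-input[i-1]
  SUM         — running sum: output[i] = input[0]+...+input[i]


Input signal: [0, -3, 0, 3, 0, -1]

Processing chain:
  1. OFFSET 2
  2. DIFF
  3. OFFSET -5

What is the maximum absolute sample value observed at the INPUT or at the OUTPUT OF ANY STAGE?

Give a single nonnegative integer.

Input: [0, -3, 0, 3, 0, -1] (max |s|=3)
Stage 1 (OFFSET 2): 0+2=2, -3+2=-1, 0+2=2, 3+2=5, 0+2=2, -1+2=1 -> [2, -1, 2, 5, 2, 1] (max |s|=5)
Stage 2 (DIFF): s[0]=2, -1-2=-3, 2--1=3, 5-2=3, 2-5=-3, 1-2=-1 -> [2, -3, 3, 3, -3, -1] (max |s|=3)
Stage 3 (OFFSET -5): 2+-5=-3, -3+-5=-8, 3+-5=-2, 3+-5=-2, -3+-5=-8, -1+-5=-6 -> [-3, -8, -2, -2, -8, -6] (max |s|=8)
Overall max amplitude: 8

Answer: 8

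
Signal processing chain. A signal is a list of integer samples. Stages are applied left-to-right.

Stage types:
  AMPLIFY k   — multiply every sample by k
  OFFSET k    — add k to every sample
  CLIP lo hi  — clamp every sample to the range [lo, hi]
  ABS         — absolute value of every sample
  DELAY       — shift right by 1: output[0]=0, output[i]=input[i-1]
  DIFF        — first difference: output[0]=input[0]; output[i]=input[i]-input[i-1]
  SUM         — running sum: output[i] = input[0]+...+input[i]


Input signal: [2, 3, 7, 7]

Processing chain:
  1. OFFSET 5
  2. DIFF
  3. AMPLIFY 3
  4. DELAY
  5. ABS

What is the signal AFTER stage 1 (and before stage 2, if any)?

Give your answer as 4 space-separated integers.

Input: [2, 3, 7, 7]
Stage 1 (OFFSET 5): 2+5=7, 3+5=8, 7+5=12, 7+5=12 -> [7, 8, 12, 12]

Answer: 7 8 12 12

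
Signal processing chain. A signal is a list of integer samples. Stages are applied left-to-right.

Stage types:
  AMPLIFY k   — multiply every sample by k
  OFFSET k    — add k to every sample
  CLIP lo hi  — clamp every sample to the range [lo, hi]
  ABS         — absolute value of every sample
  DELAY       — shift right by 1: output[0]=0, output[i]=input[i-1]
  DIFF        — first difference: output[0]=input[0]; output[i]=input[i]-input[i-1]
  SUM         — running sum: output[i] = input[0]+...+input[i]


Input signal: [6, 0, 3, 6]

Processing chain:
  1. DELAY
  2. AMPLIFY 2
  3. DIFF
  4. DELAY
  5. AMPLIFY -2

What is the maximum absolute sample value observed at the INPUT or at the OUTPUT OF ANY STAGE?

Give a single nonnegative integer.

Answer: 24

Derivation:
Input: [6, 0, 3, 6] (max |s|=6)
Stage 1 (DELAY): [0, 6, 0, 3] = [0, 6, 0, 3] -> [0, 6, 0, 3] (max |s|=6)
Stage 2 (AMPLIFY 2): 0*2=0, 6*2=12, 0*2=0, 3*2=6 -> [0, 12, 0, 6] (max |s|=12)
Stage 3 (DIFF): s[0]=0, 12-0=12, 0-12=-12, 6-0=6 -> [0, 12, -12, 6] (max |s|=12)
Stage 4 (DELAY): [0, 0, 12, -12] = [0, 0, 12, -12] -> [0, 0, 12, -12] (max |s|=12)
Stage 5 (AMPLIFY -2): 0*-2=0, 0*-2=0, 12*-2=-24, -12*-2=24 -> [0, 0, -24, 24] (max |s|=24)
Overall max amplitude: 24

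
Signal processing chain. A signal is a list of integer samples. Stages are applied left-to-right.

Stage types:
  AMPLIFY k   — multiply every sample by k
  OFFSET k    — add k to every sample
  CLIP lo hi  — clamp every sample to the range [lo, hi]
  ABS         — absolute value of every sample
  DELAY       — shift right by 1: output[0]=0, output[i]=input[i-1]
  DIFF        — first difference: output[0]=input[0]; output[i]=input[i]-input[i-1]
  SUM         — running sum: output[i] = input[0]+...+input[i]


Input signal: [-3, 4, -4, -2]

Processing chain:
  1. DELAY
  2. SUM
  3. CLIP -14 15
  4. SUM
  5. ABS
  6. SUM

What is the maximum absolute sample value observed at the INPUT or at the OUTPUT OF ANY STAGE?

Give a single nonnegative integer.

Answer: 10

Derivation:
Input: [-3, 4, -4, -2] (max |s|=4)
Stage 1 (DELAY): [0, -3, 4, -4] = [0, -3, 4, -4] -> [0, -3, 4, -4] (max |s|=4)
Stage 2 (SUM): sum[0..0]=0, sum[0..1]=-3, sum[0..2]=1, sum[0..3]=-3 -> [0, -3, 1, -3] (max |s|=3)
Stage 3 (CLIP -14 15): clip(0,-14,15)=0, clip(-3,-14,15)=-3, clip(1,-14,15)=1, clip(-3,-14,15)=-3 -> [0, -3, 1, -3] (max |s|=3)
Stage 4 (SUM): sum[0..0]=0, sum[0..1]=-3, sum[0..2]=-2, sum[0..3]=-5 -> [0, -3, -2, -5] (max |s|=5)
Stage 5 (ABS): |0|=0, |-3|=3, |-2|=2, |-5|=5 -> [0, 3, 2, 5] (max |s|=5)
Stage 6 (SUM): sum[0..0]=0, sum[0..1]=3, sum[0..2]=5, sum[0..3]=10 -> [0, 3, 5, 10] (max |s|=10)
Overall max amplitude: 10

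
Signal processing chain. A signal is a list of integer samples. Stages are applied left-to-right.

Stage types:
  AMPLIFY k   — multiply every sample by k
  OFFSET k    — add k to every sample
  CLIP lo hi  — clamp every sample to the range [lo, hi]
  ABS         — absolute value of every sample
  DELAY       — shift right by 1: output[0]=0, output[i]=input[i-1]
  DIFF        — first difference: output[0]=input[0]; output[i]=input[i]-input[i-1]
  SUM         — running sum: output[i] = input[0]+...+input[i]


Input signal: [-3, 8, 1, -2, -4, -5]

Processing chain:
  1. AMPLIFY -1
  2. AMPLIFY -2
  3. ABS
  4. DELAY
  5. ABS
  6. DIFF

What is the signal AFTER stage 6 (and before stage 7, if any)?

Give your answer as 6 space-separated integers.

Answer: 0 6 10 -14 2 4

Derivation:
Input: [-3, 8, 1, -2, -4, -5]
Stage 1 (AMPLIFY -1): -3*-1=3, 8*-1=-8, 1*-1=-1, -2*-1=2, -4*-1=4, -5*-1=5 -> [3, -8, -1, 2, 4, 5]
Stage 2 (AMPLIFY -2): 3*-2=-6, -8*-2=16, -1*-2=2, 2*-2=-4, 4*-2=-8, 5*-2=-10 -> [-6, 16, 2, -4, -8, -10]
Stage 3 (ABS): |-6|=6, |16|=16, |2|=2, |-4|=4, |-8|=8, |-10|=10 -> [6, 16, 2, 4, 8, 10]
Stage 4 (DELAY): [0, 6, 16, 2, 4, 8] = [0, 6, 16, 2, 4, 8] -> [0, 6, 16, 2, 4, 8]
Stage 5 (ABS): |0|=0, |6|=6, |16|=16, |2|=2, |4|=4, |8|=8 -> [0, 6, 16, 2, 4, 8]
Stage 6 (DIFF): s[0]=0, 6-0=6, 16-6=10, 2-16=-14, 4-2=2, 8-4=4 -> [0, 6, 10, -14, 2, 4]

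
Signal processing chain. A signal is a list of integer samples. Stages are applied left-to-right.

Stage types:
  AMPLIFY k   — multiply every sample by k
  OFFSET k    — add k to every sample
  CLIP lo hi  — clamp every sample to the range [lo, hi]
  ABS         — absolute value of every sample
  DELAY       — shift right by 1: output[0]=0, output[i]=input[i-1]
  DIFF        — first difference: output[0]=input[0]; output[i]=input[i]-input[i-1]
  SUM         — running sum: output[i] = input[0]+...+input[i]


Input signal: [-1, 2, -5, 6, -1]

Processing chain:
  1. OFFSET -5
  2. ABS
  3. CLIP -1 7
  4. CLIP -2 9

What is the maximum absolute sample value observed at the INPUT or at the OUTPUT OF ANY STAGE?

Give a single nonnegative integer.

Answer: 10

Derivation:
Input: [-1, 2, -5, 6, -1] (max |s|=6)
Stage 1 (OFFSET -5): -1+-5=-6, 2+-5=-3, -5+-5=-10, 6+-5=1, -1+-5=-6 -> [-6, -3, -10, 1, -6] (max |s|=10)
Stage 2 (ABS): |-6|=6, |-3|=3, |-10|=10, |1|=1, |-6|=6 -> [6, 3, 10, 1, 6] (max |s|=10)
Stage 3 (CLIP -1 7): clip(6,-1,7)=6, clip(3,-1,7)=3, clip(10,-1,7)=7, clip(1,-1,7)=1, clip(6,-1,7)=6 -> [6, 3, 7, 1, 6] (max |s|=7)
Stage 4 (CLIP -2 9): clip(6,-2,9)=6, clip(3,-2,9)=3, clip(7,-2,9)=7, clip(1,-2,9)=1, clip(6,-2,9)=6 -> [6, 3, 7, 1, 6] (max |s|=7)
Overall max amplitude: 10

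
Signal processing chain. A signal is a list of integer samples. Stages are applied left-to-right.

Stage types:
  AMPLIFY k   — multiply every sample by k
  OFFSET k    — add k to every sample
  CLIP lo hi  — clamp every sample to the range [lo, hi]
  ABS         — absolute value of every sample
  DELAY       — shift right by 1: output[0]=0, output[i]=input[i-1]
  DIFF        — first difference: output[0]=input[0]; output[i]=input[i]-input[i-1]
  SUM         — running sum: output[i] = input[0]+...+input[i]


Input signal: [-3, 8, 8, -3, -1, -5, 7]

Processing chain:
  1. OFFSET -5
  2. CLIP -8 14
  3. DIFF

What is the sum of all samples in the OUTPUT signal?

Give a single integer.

Input: [-3, 8, 8, -3, -1, -5, 7]
Stage 1 (OFFSET -5): -3+-5=-8, 8+-5=3, 8+-5=3, -3+-5=-8, -1+-5=-6, -5+-5=-10, 7+-5=2 -> [-8, 3, 3, -8, -6, -10, 2]
Stage 2 (CLIP -8 14): clip(-8,-8,14)=-8, clip(3,-8,14)=3, clip(3,-8,14)=3, clip(-8,-8,14)=-8, clip(-6,-8,14)=-6, clip(-10,-8,14)=-8, clip(2,-8,14)=2 -> [-8, 3, 3, -8, -6, -8, 2]
Stage 3 (DIFF): s[0]=-8, 3--8=11, 3-3=0, -8-3=-11, -6--8=2, -8--6=-2, 2--8=10 -> [-8, 11, 0, -11, 2, -2, 10]
Output sum: 2

Answer: 2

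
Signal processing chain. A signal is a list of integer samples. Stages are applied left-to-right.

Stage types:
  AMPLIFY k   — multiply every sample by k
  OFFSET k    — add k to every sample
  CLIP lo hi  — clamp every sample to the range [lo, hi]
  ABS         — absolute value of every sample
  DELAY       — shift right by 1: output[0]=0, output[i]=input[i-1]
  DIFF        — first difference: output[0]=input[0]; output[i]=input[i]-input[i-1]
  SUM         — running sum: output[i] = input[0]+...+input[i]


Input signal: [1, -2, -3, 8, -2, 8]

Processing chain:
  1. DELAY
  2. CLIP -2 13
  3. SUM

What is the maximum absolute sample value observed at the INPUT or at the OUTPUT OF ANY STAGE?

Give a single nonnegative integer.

Input: [1, -2, -3, 8, -2, 8] (max |s|=8)
Stage 1 (DELAY): [0, 1, -2, -3, 8, -2] = [0, 1, -2, -3, 8, -2] -> [0, 1, -2, -3, 8, -2] (max |s|=8)
Stage 2 (CLIP -2 13): clip(0,-2,13)=0, clip(1,-2,13)=1, clip(-2,-2,13)=-2, clip(-3,-2,13)=-2, clip(8,-2,13)=8, clip(-2,-2,13)=-2 -> [0, 1, -2, -2, 8, -2] (max |s|=8)
Stage 3 (SUM): sum[0..0]=0, sum[0..1]=1, sum[0..2]=-1, sum[0..3]=-3, sum[0..4]=5, sum[0..5]=3 -> [0, 1, -1, -3, 5, 3] (max |s|=5)
Overall max amplitude: 8

Answer: 8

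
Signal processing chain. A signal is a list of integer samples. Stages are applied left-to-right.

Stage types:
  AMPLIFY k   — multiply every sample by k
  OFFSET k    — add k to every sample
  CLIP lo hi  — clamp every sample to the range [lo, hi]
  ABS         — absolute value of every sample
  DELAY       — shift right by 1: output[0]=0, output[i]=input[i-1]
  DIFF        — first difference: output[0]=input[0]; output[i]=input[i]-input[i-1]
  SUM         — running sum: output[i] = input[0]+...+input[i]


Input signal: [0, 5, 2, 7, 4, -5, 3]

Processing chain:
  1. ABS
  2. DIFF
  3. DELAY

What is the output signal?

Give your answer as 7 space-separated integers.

Answer: 0 0 5 -3 5 -3 1

Derivation:
Input: [0, 5, 2, 7, 4, -5, 3]
Stage 1 (ABS): |0|=0, |5|=5, |2|=2, |7|=7, |4|=4, |-5|=5, |3|=3 -> [0, 5, 2, 7, 4, 5, 3]
Stage 2 (DIFF): s[0]=0, 5-0=5, 2-5=-3, 7-2=5, 4-7=-3, 5-4=1, 3-5=-2 -> [0, 5, -3, 5, -3, 1, -2]
Stage 3 (DELAY): [0, 0, 5, -3, 5, -3, 1] = [0, 0, 5, -3, 5, -3, 1] -> [0, 0, 5, -3, 5, -3, 1]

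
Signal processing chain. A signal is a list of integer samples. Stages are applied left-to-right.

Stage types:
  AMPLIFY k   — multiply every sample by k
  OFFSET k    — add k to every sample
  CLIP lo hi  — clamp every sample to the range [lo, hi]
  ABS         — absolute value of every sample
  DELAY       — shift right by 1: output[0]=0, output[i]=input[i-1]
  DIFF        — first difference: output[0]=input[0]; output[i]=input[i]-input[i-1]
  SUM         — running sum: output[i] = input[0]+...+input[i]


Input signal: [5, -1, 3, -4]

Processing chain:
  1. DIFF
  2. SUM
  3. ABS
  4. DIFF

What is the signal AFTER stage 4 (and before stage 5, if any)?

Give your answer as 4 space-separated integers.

Input: [5, -1, 3, -4]
Stage 1 (DIFF): s[0]=5, -1-5=-6, 3--1=4, -4-3=-7 -> [5, -6, 4, -7]
Stage 2 (SUM): sum[0..0]=5, sum[0..1]=-1, sum[0..2]=3, sum[0..3]=-4 -> [5, -1, 3, -4]
Stage 3 (ABS): |5|=5, |-1|=1, |3|=3, |-4|=4 -> [5, 1, 3, 4]
Stage 4 (DIFF): s[0]=5, 1-5=-4, 3-1=2, 4-3=1 -> [5, -4, 2, 1]

Answer: 5 -4 2 1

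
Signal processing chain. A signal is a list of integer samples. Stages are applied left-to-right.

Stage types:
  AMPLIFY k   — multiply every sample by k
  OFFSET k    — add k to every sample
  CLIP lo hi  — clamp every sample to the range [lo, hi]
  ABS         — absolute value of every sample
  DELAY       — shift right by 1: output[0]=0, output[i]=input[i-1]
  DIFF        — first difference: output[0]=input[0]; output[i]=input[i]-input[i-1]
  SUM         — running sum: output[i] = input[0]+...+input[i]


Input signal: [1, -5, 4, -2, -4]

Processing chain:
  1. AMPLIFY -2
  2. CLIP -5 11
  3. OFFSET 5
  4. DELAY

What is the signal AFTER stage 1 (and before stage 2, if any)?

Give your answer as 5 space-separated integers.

Answer: -2 10 -8 4 8

Derivation:
Input: [1, -5, 4, -2, -4]
Stage 1 (AMPLIFY -2): 1*-2=-2, -5*-2=10, 4*-2=-8, -2*-2=4, -4*-2=8 -> [-2, 10, -8, 4, 8]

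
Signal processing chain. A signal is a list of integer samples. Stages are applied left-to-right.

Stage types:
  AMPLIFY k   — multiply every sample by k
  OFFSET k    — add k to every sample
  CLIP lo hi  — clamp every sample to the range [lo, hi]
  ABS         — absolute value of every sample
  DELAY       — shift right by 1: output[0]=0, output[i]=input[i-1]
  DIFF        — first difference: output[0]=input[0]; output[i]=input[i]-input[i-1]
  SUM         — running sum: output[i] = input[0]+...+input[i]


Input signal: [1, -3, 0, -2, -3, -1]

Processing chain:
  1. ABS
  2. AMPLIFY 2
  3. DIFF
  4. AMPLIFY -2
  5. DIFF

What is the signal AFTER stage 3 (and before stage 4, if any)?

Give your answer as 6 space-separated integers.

Input: [1, -3, 0, -2, -3, -1]
Stage 1 (ABS): |1|=1, |-3|=3, |0|=0, |-2|=2, |-3|=3, |-1|=1 -> [1, 3, 0, 2, 3, 1]
Stage 2 (AMPLIFY 2): 1*2=2, 3*2=6, 0*2=0, 2*2=4, 3*2=6, 1*2=2 -> [2, 6, 0, 4, 6, 2]
Stage 3 (DIFF): s[0]=2, 6-2=4, 0-6=-6, 4-0=4, 6-4=2, 2-6=-4 -> [2, 4, -6, 4, 2, -4]

Answer: 2 4 -6 4 2 -4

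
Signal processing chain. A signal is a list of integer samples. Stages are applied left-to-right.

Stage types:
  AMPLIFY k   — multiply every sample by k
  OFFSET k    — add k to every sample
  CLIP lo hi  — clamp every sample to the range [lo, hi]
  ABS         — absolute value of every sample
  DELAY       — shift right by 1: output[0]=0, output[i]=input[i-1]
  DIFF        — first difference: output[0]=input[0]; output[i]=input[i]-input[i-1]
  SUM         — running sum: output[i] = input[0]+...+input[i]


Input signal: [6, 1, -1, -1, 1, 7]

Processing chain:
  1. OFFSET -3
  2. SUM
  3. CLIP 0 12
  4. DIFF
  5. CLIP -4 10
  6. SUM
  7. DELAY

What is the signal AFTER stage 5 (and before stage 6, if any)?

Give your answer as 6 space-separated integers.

Input: [6, 1, -1, -1, 1, 7]
Stage 1 (OFFSET -3): 6+-3=3, 1+-3=-2, -1+-3=-4, -1+-3=-4, 1+-3=-2, 7+-3=4 -> [3, -2, -4, -4, -2, 4]
Stage 2 (SUM): sum[0..0]=3, sum[0..1]=1, sum[0..2]=-3, sum[0..3]=-7, sum[0..4]=-9, sum[0..5]=-5 -> [3, 1, -3, -7, -9, -5]
Stage 3 (CLIP 0 12): clip(3,0,12)=3, clip(1,0,12)=1, clip(-3,0,12)=0, clip(-7,0,12)=0, clip(-9,0,12)=0, clip(-5,0,12)=0 -> [3, 1, 0, 0, 0, 0]
Stage 4 (DIFF): s[0]=3, 1-3=-2, 0-1=-1, 0-0=0, 0-0=0, 0-0=0 -> [3, -2, -1, 0, 0, 0]
Stage 5 (CLIP -4 10): clip(3,-4,10)=3, clip(-2,-4,10)=-2, clip(-1,-4,10)=-1, clip(0,-4,10)=0, clip(0,-4,10)=0, clip(0,-4,10)=0 -> [3, -2, -1, 0, 0, 0]

Answer: 3 -2 -1 0 0 0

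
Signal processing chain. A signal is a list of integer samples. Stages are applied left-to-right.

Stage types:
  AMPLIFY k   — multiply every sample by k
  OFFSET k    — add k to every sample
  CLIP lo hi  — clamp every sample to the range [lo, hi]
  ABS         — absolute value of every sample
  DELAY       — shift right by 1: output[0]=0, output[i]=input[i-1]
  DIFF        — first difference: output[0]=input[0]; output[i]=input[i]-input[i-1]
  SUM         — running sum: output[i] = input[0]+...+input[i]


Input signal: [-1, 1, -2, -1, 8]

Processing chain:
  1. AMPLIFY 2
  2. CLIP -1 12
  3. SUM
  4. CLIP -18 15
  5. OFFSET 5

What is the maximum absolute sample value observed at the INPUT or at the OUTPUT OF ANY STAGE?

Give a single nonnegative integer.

Input: [-1, 1, -2, -1, 8] (max |s|=8)
Stage 1 (AMPLIFY 2): -1*2=-2, 1*2=2, -2*2=-4, -1*2=-2, 8*2=16 -> [-2, 2, -4, -2, 16] (max |s|=16)
Stage 2 (CLIP -1 12): clip(-2,-1,12)=-1, clip(2,-1,12)=2, clip(-4,-1,12)=-1, clip(-2,-1,12)=-1, clip(16,-1,12)=12 -> [-1, 2, -1, -1, 12] (max |s|=12)
Stage 3 (SUM): sum[0..0]=-1, sum[0..1]=1, sum[0..2]=0, sum[0..3]=-1, sum[0..4]=11 -> [-1, 1, 0, -1, 11] (max |s|=11)
Stage 4 (CLIP -18 15): clip(-1,-18,15)=-1, clip(1,-18,15)=1, clip(0,-18,15)=0, clip(-1,-18,15)=-1, clip(11,-18,15)=11 -> [-1, 1, 0, -1, 11] (max |s|=11)
Stage 5 (OFFSET 5): -1+5=4, 1+5=6, 0+5=5, -1+5=4, 11+5=16 -> [4, 6, 5, 4, 16] (max |s|=16)
Overall max amplitude: 16

Answer: 16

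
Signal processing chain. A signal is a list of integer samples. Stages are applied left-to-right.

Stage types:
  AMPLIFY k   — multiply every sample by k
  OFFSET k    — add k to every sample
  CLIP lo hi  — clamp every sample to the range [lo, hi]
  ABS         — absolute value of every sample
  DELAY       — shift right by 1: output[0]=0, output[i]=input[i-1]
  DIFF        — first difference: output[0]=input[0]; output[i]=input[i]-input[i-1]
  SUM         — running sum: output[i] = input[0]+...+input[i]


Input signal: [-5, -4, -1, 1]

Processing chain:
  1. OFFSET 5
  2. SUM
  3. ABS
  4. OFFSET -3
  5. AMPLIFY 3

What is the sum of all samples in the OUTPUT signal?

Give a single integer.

Answer: 15

Derivation:
Input: [-5, -4, -1, 1]
Stage 1 (OFFSET 5): -5+5=0, -4+5=1, -1+5=4, 1+5=6 -> [0, 1, 4, 6]
Stage 2 (SUM): sum[0..0]=0, sum[0..1]=1, sum[0..2]=5, sum[0..3]=11 -> [0, 1, 5, 11]
Stage 3 (ABS): |0|=0, |1|=1, |5|=5, |11|=11 -> [0, 1, 5, 11]
Stage 4 (OFFSET -3): 0+-3=-3, 1+-3=-2, 5+-3=2, 11+-3=8 -> [-3, -2, 2, 8]
Stage 5 (AMPLIFY 3): -3*3=-9, -2*3=-6, 2*3=6, 8*3=24 -> [-9, -6, 6, 24]
Output sum: 15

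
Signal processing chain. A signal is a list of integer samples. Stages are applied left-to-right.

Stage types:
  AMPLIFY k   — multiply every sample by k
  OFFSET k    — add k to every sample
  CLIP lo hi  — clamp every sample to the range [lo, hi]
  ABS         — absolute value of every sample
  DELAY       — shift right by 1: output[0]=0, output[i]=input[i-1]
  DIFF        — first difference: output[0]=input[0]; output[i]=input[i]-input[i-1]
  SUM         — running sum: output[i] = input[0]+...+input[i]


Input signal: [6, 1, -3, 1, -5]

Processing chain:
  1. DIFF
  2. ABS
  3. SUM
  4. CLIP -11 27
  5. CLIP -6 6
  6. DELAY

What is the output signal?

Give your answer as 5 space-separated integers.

Answer: 0 6 6 6 6

Derivation:
Input: [6, 1, -3, 1, -5]
Stage 1 (DIFF): s[0]=6, 1-6=-5, -3-1=-4, 1--3=4, -5-1=-6 -> [6, -5, -4, 4, -6]
Stage 2 (ABS): |6|=6, |-5|=5, |-4|=4, |4|=4, |-6|=6 -> [6, 5, 4, 4, 6]
Stage 3 (SUM): sum[0..0]=6, sum[0..1]=11, sum[0..2]=15, sum[0..3]=19, sum[0..4]=25 -> [6, 11, 15, 19, 25]
Stage 4 (CLIP -11 27): clip(6,-11,27)=6, clip(11,-11,27)=11, clip(15,-11,27)=15, clip(19,-11,27)=19, clip(25,-11,27)=25 -> [6, 11, 15, 19, 25]
Stage 5 (CLIP -6 6): clip(6,-6,6)=6, clip(11,-6,6)=6, clip(15,-6,6)=6, clip(19,-6,6)=6, clip(25,-6,6)=6 -> [6, 6, 6, 6, 6]
Stage 6 (DELAY): [0, 6, 6, 6, 6] = [0, 6, 6, 6, 6] -> [0, 6, 6, 6, 6]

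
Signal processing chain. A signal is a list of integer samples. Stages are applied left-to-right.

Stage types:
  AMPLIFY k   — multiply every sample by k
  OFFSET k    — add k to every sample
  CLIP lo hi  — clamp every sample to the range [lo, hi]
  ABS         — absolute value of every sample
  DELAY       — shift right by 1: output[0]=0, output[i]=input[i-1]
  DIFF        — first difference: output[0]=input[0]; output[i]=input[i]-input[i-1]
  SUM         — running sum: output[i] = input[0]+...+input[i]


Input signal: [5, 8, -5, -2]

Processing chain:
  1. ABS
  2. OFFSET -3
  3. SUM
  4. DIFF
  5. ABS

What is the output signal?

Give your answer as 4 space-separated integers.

Answer: 2 5 2 1

Derivation:
Input: [5, 8, -5, -2]
Stage 1 (ABS): |5|=5, |8|=8, |-5|=5, |-2|=2 -> [5, 8, 5, 2]
Stage 2 (OFFSET -3): 5+-3=2, 8+-3=5, 5+-3=2, 2+-3=-1 -> [2, 5, 2, -1]
Stage 3 (SUM): sum[0..0]=2, sum[0..1]=7, sum[0..2]=9, sum[0..3]=8 -> [2, 7, 9, 8]
Stage 4 (DIFF): s[0]=2, 7-2=5, 9-7=2, 8-9=-1 -> [2, 5, 2, -1]
Stage 5 (ABS): |2|=2, |5|=5, |2|=2, |-1|=1 -> [2, 5, 2, 1]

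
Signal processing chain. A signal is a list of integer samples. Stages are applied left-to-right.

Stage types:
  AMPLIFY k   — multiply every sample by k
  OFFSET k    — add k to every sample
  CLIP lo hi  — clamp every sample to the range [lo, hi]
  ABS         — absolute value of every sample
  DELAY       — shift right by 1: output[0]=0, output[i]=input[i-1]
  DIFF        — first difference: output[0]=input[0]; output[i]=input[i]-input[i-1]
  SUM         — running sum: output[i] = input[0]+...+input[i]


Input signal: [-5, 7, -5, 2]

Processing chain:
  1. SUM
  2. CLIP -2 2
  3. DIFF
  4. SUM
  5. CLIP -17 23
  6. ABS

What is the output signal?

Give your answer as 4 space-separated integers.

Input: [-5, 7, -5, 2]
Stage 1 (SUM): sum[0..0]=-5, sum[0..1]=2, sum[0..2]=-3, sum[0..3]=-1 -> [-5, 2, -3, -1]
Stage 2 (CLIP -2 2): clip(-5,-2,2)=-2, clip(2,-2,2)=2, clip(-3,-2,2)=-2, clip(-1,-2,2)=-1 -> [-2, 2, -2, -1]
Stage 3 (DIFF): s[0]=-2, 2--2=4, -2-2=-4, -1--2=1 -> [-2, 4, -4, 1]
Stage 4 (SUM): sum[0..0]=-2, sum[0..1]=2, sum[0..2]=-2, sum[0..3]=-1 -> [-2, 2, -2, -1]
Stage 5 (CLIP -17 23): clip(-2,-17,23)=-2, clip(2,-17,23)=2, clip(-2,-17,23)=-2, clip(-1,-17,23)=-1 -> [-2, 2, -2, -1]
Stage 6 (ABS): |-2|=2, |2|=2, |-2|=2, |-1|=1 -> [2, 2, 2, 1]

Answer: 2 2 2 1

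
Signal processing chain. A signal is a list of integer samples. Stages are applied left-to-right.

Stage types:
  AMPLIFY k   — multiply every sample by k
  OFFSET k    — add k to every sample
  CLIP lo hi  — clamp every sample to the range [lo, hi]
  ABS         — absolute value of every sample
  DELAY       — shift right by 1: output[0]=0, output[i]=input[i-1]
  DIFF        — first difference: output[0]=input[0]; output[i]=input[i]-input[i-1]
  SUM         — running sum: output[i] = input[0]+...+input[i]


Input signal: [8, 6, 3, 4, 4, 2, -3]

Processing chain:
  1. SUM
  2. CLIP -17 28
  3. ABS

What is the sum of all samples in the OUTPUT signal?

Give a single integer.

Answer: 136

Derivation:
Input: [8, 6, 3, 4, 4, 2, -3]
Stage 1 (SUM): sum[0..0]=8, sum[0..1]=14, sum[0..2]=17, sum[0..3]=21, sum[0..4]=25, sum[0..5]=27, sum[0..6]=24 -> [8, 14, 17, 21, 25, 27, 24]
Stage 2 (CLIP -17 28): clip(8,-17,28)=8, clip(14,-17,28)=14, clip(17,-17,28)=17, clip(21,-17,28)=21, clip(25,-17,28)=25, clip(27,-17,28)=27, clip(24,-17,28)=24 -> [8, 14, 17, 21, 25, 27, 24]
Stage 3 (ABS): |8|=8, |14|=14, |17|=17, |21|=21, |25|=25, |27|=27, |24|=24 -> [8, 14, 17, 21, 25, 27, 24]
Output sum: 136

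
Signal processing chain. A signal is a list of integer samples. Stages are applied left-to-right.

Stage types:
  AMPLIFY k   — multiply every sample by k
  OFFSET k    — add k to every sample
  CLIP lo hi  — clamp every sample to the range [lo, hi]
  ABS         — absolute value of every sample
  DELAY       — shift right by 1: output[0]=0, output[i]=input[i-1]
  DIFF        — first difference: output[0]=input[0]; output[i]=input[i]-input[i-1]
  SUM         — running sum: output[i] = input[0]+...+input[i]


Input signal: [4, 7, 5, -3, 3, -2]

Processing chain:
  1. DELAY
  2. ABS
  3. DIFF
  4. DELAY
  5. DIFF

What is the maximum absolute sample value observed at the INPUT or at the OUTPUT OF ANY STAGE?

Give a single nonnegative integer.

Input: [4, 7, 5, -3, 3, -2] (max |s|=7)
Stage 1 (DELAY): [0, 4, 7, 5, -3, 3] = [0, 4, 7, 5, -3, 3] -> [0, 4, 7, 5, -3, 3] (max |s|=7)
Stage 2 (ABS): |0|=0, |4|=4, |7|=7, |5|=5, |-3|=3, |3|=3 -> [0, 4, 7, 5, 3, 3] (max |s|=7)
Stage 3 (DIFF): s[0]=0, 4-0=4, 7-4=3, 5-7=-2, 3-5=-2, 3-3=0 -> [0, 4, 3, -2, -2, 0] (max |s|=4)
Stage 4 (DELAY): [0, 0, 4, 3, -2, -2] = [0, 0, 4, 3, -2, -2] -> [0, 0, 4, 3, -2, -2] (max |s|=4)
Stage 5 (DIFF): s[0]=0, 0-0=0, 4-0=4, 3-4=-1, -2-3=-5, -2--2=0 -> [0, 0, 4, -1, -5, 0] (max |s|=5)
Overall max amplitude: 7

Answer: 7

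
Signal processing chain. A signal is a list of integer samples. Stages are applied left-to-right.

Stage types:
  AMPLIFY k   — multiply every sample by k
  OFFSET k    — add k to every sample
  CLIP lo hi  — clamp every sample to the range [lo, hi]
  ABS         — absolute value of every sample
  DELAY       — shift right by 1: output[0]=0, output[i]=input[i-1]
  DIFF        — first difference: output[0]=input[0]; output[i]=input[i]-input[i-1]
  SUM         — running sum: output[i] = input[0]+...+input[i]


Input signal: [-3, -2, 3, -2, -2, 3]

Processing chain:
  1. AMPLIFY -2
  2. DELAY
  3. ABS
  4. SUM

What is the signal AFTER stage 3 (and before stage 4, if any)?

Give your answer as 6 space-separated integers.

Input: [-3, -2, 3, -2, -2, 3]
Stage 1 (AMPLIFY -2): -3*-2=6, -2*-2=4, 3*-2=-6, -2*-2=4, -2*-2=4, 3*-2=-6 -> [6, 4, -6, 4, 4, -6]
Stage 2 (DELAY): [0, 6, 4, -6, 4, 4] = [0, 6, 4, -6, 4, 4] -> [0, 6, 4, -6, 4, 4]
Stage 3 (ABS): |0|=0, |6|=6, |4|=4, |-6|=6, |4|=4, |4|=4 -> [0, 6, 4, 6, 4, 4]

Answer: 0 6 4 6 4 4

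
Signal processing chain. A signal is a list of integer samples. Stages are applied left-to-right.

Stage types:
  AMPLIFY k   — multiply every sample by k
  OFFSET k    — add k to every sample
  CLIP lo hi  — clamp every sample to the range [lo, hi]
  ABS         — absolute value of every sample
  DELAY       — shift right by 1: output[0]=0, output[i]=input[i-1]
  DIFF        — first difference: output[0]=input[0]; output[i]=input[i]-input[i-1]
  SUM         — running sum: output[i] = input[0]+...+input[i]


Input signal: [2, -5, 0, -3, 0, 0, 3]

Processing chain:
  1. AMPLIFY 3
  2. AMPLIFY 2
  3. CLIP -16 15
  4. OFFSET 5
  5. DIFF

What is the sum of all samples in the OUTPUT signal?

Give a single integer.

Input: [2, -5, 0, -3, 0, 0, 3]
Stage 1 (AMPLIFY 3): 2*3=6, -5*3=-15, 0*3=0, -3*3=-9, 0*3=0, 0*3=0, 3*3=9 -> [6, -15, 0, -9, 0, 0, 9]
Stage 2 (AMPLIFY 2): 6*2=12, -15*2=-30, 0*2=0, -9*2=-18, 0*2=0, 0*2=0, 9*2=18 -> [12, -30, 0, -18, 0, 0, 18]
Stage 3 (CLIP -16 15): clip(12,-16,15)=12, clip(-30,-16,15)=-16, clip(0,-16,15)=0, clip(-18,-16,15)=-16, clip(0,-16,15)=0, clip(0,-16,15)=0, clip(18,-16,15)=15 -> [12, -16, 0, -16, 0, 0, 15]
Stage 4 (OFFSET 5): 12+5=17, -16+5=-11, 0+5=5, -16+5=-11, 0+5=5, 0+5=5, 15+5=20 -> [17, -11, 5, -11, 5, 5, 20]
Stage 5 (DIFF): s[0]=17, -11-17=-28, 5--11=16, -11-5=-16, 5--11=16, 5-5=0, 20-5=15 -> [17, -28, 16, -16, 16, 0, 15]
Output sum: 20

Answer: 20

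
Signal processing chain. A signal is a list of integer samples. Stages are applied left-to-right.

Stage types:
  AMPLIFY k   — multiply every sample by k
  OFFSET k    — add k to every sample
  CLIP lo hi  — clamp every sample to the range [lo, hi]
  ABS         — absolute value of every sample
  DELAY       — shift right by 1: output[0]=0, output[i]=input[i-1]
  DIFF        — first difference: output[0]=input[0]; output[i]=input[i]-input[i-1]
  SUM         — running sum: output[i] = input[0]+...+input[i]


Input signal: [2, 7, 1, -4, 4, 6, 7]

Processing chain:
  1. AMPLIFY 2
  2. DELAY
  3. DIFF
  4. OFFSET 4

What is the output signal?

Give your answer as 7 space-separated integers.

Answer: 4 8 14 -8 -6 20 8

Derivation:
Input: [2, 7, 1, -4, 4, 6, 7]
Stage 1 (AMPLIFY 2): 2*2=4, 7*2=14, 1*2=2, -4*2=-8, 4*2=8, 6*2=12, 7*2=14 -> [4, 14, 2, -8, 8, 12, 14]
Stage 2 (DELAY): [0, 4, 14, 2, -8, 8, 12] = [0, 4, 14, 2, -8, 8, 12] -> [0, 4, 14, 2, -8, 8, 12]
Stage 3 (DIFF): s[0]=0, 4-0=4, 14-4=10, 2-14=-12, -8-2=-10, 8--8=16, 12-8=4 -> [0, 4, 10, -12, -10, 16, 4]
Stage 4 (OFFSET 4): 0+4=4, 4+4=8, 10+4=14, -12+4=-8, -10+4=-6, 16+4=20, 4+4=8 -> [4, 8, 14, -8, -6, 20, 8]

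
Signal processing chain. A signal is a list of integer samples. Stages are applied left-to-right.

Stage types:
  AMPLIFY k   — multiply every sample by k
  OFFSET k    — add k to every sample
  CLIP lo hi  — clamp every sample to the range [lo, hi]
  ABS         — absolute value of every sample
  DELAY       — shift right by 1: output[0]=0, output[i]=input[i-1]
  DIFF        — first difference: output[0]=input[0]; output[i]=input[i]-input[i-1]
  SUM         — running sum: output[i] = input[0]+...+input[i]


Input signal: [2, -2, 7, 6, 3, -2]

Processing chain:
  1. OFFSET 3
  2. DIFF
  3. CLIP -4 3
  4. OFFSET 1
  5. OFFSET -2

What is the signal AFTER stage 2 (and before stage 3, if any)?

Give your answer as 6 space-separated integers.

Answer: 5 -4 9 -1 -3 -5

Derivation:
Input: [2, -2, 7, 6, 3, -2]
Stage 1 (OFFSET 3): 2+3=5, -2+3=1, 7+3=10, 6+3=9, 3+3=6, -2+3=1 -> [5, 1, 10, 9, 6, 1]
Stage 2 (DIFF): s[0]=5, 1-5=-4, 10-1=9, 9-10=-1, 6-9=-3, 1-6=-5 -> [5, -4, 9, -1, -3, -5]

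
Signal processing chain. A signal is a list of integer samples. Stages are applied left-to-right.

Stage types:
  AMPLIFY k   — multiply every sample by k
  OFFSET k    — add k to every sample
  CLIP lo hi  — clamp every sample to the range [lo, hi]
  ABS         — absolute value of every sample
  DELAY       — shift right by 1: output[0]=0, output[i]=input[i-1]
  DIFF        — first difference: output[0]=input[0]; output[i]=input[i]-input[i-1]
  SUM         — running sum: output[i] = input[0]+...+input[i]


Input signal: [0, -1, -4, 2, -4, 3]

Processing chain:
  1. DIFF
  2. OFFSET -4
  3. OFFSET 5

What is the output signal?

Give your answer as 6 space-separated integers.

Input: [0, -1, -4, 2, -4, 3]
Stage 1 (DIFF): s[0]=0, -1-0=-1, -4--1=-3, 2--4=6, -4-2=-6, 3--4=7 -> [0, -1, -3, 6, -6, 7]
Stage 2 (OFFSET -4): 0+-4=-4, -1+-4=-5, -3+-4=-7, 6+-4=2, -6+-4=-10, 7+-4=3 -> [-4, -5, -7, 2, -10, 3]
Stage 3 (OFFSET 5): -4+5=1, -5+5=0, -7+5=-2, 2+5=7, -10+5=-5, 3+5=8 -> [1, 0, -2, 7, -5, 8]

Answer: 1 0 -2 7 -5 8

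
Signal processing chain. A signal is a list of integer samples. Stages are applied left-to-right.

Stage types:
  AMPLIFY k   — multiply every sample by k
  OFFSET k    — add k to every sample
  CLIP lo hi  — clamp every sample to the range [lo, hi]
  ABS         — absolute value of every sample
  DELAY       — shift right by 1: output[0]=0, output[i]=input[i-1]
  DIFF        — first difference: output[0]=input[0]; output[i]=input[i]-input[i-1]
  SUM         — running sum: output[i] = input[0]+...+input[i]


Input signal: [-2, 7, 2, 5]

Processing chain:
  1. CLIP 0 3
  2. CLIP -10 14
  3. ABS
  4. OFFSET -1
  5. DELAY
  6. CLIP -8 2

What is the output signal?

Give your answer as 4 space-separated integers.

Input: [-2, 7, 2, 5]
Stage 1 (CLIP 0 3): clip(-2,0,3)=0, clip(7,0,3)=3, clip(2,0,3)=2, clip(5,0,3)=3 -> [0, 3, 2, 3]
Stage 2 (CLIP -10 14): clip(0,-10,14)=0, clip(3,-10,14)=3, clip(2,-10,14)=2, clip(3,-10,14)=3 -> [0, 3, 2, 3]
Stage 3 (ABS): |0|=0, |3|=3, |2|=2, |3|=3 -> [0, 3, 2, 3]
Stage 4 (OFFSET -1): 0+-1=-1, 3+-1=2, 2+-1=1, 3+-1=2 -> [-1, 2, 1, 2]
Stage 5 (DELAY): [0, -1, 2, 1] = [0, -1, 2, 1] -> [0, -1, 2, 1]
Stage 6 (CLIP -8 2): clip(0,-8,2)=0, clip(-1,-8,2)=-1, clip(2,-8,2)=2, clip(1,-8,2)=1 -> [0, -1, 2, 1]

Answer: 0 -1 2 1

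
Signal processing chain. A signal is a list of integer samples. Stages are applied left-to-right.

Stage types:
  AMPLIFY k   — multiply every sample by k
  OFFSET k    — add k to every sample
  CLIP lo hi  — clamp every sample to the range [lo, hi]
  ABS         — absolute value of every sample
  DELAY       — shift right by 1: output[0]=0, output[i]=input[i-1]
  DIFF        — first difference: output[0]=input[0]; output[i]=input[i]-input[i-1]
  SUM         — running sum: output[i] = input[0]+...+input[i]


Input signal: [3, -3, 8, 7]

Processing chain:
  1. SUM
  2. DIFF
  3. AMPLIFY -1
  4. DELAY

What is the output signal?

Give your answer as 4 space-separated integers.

Answer: 0 -3 3 -8

Derivation:
Input: [3, -3, 8, 7]
Stage 1 (SUM): sum[0..0]=3, sum[0..1]=0, sum[0..2]=8, sum[0..3]=15 -> [3, 0, 8, 15]
Stage 2 (DIFF): s[0]=3, 0-3=-3, 8-0=8, 15-8=7 -> [3, -3, 8, 7]
Stage 3 (AMPLIFY -1): 3*-1=-3, -3*-1=3, 8*-1=-8, 7*-1=-7 -> [-3, 3, -8, -7]
Stage 4 (DELAY): [0, -3, 3, -8] = [0, -3, 3, -8] -> [0, -3, 3, -8]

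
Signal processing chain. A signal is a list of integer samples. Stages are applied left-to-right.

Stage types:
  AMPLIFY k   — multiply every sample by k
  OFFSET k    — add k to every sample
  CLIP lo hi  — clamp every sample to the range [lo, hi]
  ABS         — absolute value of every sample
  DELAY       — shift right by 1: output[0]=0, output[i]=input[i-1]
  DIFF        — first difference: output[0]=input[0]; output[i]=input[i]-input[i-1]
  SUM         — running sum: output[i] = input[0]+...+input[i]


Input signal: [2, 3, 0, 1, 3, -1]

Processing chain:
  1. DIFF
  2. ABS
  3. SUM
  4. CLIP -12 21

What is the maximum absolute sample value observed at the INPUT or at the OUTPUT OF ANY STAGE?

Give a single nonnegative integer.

Input: [2, 3, 0, 1, 3, -1] (max |s|=3)
Stage 1 (DIFF): s[0]=2, 3-2=1, 0-3=-3, 1-0=1, 3-1=2, -1-3=-4 -> [2, 1, -3, 1, 2, -4] (max |s|=4)
Stage 2 (ABS): |2|=2, |1|=1, |-3|=3, |1|=1, |2|=2, |-4|=4 -> [2, 1, 3, 1, 2, 4] (max |s|=4)
Stage 3 (SUM): sum[0..0]=2, sum[0..1]=3, sum[0..2]=6, sum[0..3]=7, sum[0..4]=9, sum[0..5]=13 -> [2, 3, 6, 7, 9, 13] (max |s|=13)
Stage 4 (CLIP -12 21): clip(2,-12,21)=2, clip(3,-12,21)=3, clip(6,-12,21)=6, clip(7,-12,21)=7, clip(9,-12,21)=9, clip(13,-12,21)=13 -> [2, 3, 6, 7, 9, 13] (max |s|=13)
Overall max amplitude: 13

Answer: 13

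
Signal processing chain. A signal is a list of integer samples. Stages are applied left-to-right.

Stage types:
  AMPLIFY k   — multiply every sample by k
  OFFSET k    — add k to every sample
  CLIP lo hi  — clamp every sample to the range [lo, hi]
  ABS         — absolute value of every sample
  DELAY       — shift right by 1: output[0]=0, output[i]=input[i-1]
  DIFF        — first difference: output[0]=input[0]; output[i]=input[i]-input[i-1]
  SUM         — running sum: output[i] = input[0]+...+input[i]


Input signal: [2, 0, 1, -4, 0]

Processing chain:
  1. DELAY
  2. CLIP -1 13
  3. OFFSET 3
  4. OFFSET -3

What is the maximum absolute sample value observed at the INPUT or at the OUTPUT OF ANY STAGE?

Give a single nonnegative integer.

Answer: 5

Derivation:
Input: [2, 0, 1, -4, 0] (max |s|=4)
Stage 1 (DELAY): [0, 2, 0, 1, -4] = [0, 2, 0, 1, -4] -> [0, 2, 0, 1, -4] (max |s|=4)
Stage 2 (CLIP -1 13): clip(0,-1,13)=0, clip(2,-1,13)=2, clip(0,-1,13)=0, clip(1,-1,13)=1, clip(-4,-1,13)=-1 -> [0, 2, 0, 1, -1] (max |s|=2)
Stage 3 (OFFSET 3): 0+3=3, 2+3=5, 0+3=3, 1+3=4, -1+3=2 -> [3, 5, 3, 4, 2] (max |s|=5)
Stage 4 (OFFSET -3): 3+-3=0, 5+-3=2, 3+-3=0, 4+-3=1, 2+-3=-1 -> [0, 2, 0, 1, -1] (max |s|=2)
Overall max amplitude: 5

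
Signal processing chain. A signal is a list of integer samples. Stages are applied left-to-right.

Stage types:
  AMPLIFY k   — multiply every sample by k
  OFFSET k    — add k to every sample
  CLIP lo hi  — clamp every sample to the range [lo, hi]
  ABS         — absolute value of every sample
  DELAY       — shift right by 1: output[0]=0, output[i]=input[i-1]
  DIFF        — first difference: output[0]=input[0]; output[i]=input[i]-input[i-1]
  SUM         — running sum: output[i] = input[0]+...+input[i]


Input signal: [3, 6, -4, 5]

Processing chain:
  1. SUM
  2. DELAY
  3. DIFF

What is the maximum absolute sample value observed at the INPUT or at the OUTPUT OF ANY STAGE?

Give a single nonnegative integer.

Answer: 10

Derivation:
Input: [3, 6, -4, 5] (max |s|=6)
Stage 1 (SUM): sum[0..0]=3, sum[0..1]=9, sum[0..2]=5, sum[0..3]=10 -> [3, 9, 5, 10] (max |s|=10)
Stage 2 (DELAY): [0, 3, 9, 5] = [0, 3, 9, 5] -> [0, 3, 9, 5] (max |s|=9)
Stage 3 (DIFF): s[0]=0, 3-0=3, 9-3=6, 5-9=-4 -> [0, 3, 6, -4] (max |s|=6)
Overall max amplitude: 10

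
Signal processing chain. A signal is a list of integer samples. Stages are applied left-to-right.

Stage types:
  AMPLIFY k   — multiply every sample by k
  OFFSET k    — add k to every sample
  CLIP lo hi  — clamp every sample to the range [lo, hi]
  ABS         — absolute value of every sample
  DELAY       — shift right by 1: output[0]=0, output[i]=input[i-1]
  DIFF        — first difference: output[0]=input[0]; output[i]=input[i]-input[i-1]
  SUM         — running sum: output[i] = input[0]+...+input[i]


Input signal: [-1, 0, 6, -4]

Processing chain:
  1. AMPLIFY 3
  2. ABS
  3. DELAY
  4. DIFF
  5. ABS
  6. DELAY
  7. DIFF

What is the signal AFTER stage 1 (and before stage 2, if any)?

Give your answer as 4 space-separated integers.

Input: [-1, 0, 6, -4]
Stage 1 (AMPLIFY 3): -1*3=-3, 0*3=0, 6*3=18, -4*3=-12 -> [-3, 0, 18, -12]

Answer: -3 0 18 -12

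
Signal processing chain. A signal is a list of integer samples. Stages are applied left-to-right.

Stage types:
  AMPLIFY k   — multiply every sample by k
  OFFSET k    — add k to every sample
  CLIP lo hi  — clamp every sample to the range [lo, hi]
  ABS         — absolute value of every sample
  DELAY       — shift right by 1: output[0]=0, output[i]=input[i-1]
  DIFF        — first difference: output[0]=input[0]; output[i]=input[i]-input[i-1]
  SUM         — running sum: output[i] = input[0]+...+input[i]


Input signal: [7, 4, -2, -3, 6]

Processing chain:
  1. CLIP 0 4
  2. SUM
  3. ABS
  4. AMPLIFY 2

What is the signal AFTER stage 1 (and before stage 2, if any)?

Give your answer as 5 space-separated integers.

Input: [7, 4, -2, -3, 6]
Stage 1 (CLIP 0 4): clip(7,0,4)=4, clip(4,0,4)=4, clip(-2,0,4)=0, clip(-3,0,4)=0, clip(6,0,4)=4 -> [4, 4, 0, 0, 4]

Answer: 4 4 0 0 4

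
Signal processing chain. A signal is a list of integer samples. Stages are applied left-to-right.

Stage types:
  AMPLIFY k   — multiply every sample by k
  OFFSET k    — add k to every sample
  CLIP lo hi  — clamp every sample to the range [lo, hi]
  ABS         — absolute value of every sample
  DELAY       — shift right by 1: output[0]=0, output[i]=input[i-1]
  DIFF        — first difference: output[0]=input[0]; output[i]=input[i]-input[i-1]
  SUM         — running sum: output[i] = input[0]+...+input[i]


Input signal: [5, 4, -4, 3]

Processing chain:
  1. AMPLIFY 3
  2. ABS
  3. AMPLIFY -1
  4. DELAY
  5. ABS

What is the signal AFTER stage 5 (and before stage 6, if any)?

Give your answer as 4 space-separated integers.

Answer: 0 15 12 12

Derivation:
Input: [5, 4, -4, 3]
Stage 1 (AMPLIFY 3): 5*3=15, 4*3=12, -4*3=-12, 3*3=9 -> [15, 12, -12, 9]
Stage 2 (ABS): |15|=15, |12|=12, |-12|=12, |9|=9 -> [15, 12, 12, 9]
Stage 3 (AMPLIFY -1): 15*-1=-15, 12*-1=-12, 12*-1=-12, 9*-1=-9 -> [-15, -12, -12, -9]
Stage 4 (DELAY): [0, -15, -12, -12] = [0, -15, -12, -12] -> [0, -15, -12, -12]
Stage 5 (ABS): |0|=0, |-15|=15, |-12|=12, |-12|=12 -> [0, 15, 12, 12]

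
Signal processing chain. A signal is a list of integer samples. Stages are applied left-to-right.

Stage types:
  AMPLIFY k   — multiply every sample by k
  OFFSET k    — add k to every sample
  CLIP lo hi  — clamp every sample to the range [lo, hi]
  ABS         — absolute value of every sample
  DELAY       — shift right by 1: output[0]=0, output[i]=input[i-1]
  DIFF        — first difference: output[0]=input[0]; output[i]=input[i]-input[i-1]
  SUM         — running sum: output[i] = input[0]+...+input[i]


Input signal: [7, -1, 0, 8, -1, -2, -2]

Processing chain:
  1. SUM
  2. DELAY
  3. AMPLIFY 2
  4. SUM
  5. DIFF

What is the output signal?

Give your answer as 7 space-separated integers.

Input: [7, -1, 0, 8, -1, -2, -2]
Stage 1 (SUM): sum[0..0]=7, sum[0..1]=6, sum[0..2]=6, sum[0..3]=14, sum[0..4]=13, sum[0..5]=11, sum[0..6]=9 -> [7, 6, 6, 14, 13, 11, 9]
Stage 2 (DELAY): [0, 7, 6, 6, 14, 13, 11] = [0, 7, 6, 6, 14, 13, 11] -> [0, 7, 6, 6, 14, 13, 11]
Stage 3 (AMPLIFY 2): 0*2=0, 7*2=14, 6*2=12, 6*2=12, 14*2=28, 13*2=26, 11*2=22 -> [0, 14, 12, 12, 28, 26, 22]
Stage 4 (SUM): sum[0..0]=0, sum[0..1]=14, sum[0..2]=26, sum[0..3]=38, sum[0..4]=66, sum[0..5]=92, sum[0..6]=114 -> [0, 14, 26, 38, 66, 92, 114]
Stage 5 (DIFF): s[0]=0, 14-0=14, 26-14=12, 38-26=12, 66-38=28, 92-66=26, 114-92=22 -> [0, 14, 12, 12, 28, 26, 22]

Answer: 0 14 12 12 28 26 22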